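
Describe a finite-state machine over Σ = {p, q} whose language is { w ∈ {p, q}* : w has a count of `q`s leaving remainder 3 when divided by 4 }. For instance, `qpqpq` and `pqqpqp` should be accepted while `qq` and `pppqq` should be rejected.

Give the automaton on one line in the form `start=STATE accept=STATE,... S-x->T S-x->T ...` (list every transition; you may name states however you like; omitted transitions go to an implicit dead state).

The only thing that matters is how many `q`s have appeared, reduced mod 4. Use one state per residue: A for 0, …, D for 3. Reading `q` moves to the next residue; anything else stays put. D is accepting.
       p  q 
>  A   A  B 
   B   B  C 
   C   C  D 
 * D   D  A 
(> = start, * = accepting)

start=A accept=D A-p->A A-q->B B-p->B B-q->C C-p->C C-q->D D-p->D D-q->A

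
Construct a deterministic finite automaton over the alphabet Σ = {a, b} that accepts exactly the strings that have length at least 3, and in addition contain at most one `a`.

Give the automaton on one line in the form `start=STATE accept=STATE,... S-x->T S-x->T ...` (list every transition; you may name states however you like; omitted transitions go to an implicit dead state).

Build one automaton per condition and run them in lockstep. One (5 states) tracks the input length, saturating at 4; the other (3 states) tracks the count of `a`s, saturating at 2. Each combined state is a pair, one component from each; accept when both components accept. Equivalent product states are then merged.
        a   b  
>  q0   q1  q2 
   q1   q3  q4 
   q2   q4  q5 
   q3   q3  q3 
   q4   q3  q6 
   q5   q6  q7 
 * q6   q3  q6 
 * q7   q6  q7 
(> = start, * = accepting)

start=q0 accept=q6,q7 q0-a->q1 q0-b->q2 q1-a->q3 q1-b->q4 q2-a->q4 q2-b->q5 q3-a->q3 q3-b->q3 q4-a->q3 q4-b->q6 q5-a->q6 q5-b->q7 q6-a->q3 q6-b->q6 q7-a->q6 q7-b->q7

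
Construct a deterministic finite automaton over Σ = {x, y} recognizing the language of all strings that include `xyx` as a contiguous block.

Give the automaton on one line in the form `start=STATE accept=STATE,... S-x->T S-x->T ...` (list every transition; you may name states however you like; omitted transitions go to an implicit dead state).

start=S0 accept=S3 S0-x->S1 S0-y->S0 S1-x->S1 S1-y->S2 S2-x->S3 S2-y->S0 S3-x->S3 S3-y->S3

Track how much of `xyx` has been matched so far: state S0 is no progress, S3 is the absorbing accept state reached once `xyx` has occurred. Intermediate states record partial matches; on a mismatch, fall back to the longest reusable overlap.
4 states suffice.
        x   y  
>  S0   S1  S0 
   S1   S1  S2 
   S2   S3  S0 
 * S3   S3  S3 
(> = start, * = accepting)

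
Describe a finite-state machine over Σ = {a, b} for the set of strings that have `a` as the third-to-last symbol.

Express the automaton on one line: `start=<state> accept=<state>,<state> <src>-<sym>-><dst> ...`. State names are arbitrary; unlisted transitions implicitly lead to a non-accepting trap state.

A DFA must remember the last 3 symbols (since which symbol is third-to-last isn't known until the input ends). Use one state per possible window of the last ≤3 symbols; accept from those whose window starts with `a`.
          a    b  
>  q0     q1   q2 
   q1     q3   q4 
   q2     q5   q6 
   q3     q7   q8 
   q4     q9  q10 
   q5    q11  q12 
   q6    q13  q14 
 * q7     q7   q8 
 * q8     q9  q10 
 * q9    q11  q12 
 * q10   q13  q14 
   q11    q7   q8 
   q12    q9  q10 
   q13   q11  q12 
   q14   q13  q14 
(> = start, * = accepting)

start=q0 accept=q7,q8,q9,q10 q0-a->q1 q0-b->q2 q1-a->q3 q1-b->q4 q2-a->q5 q2-b->q6 q3-a->q7 q3-b->q8 q4-a->q9 q4-b->q10 q5-a->q11 q5-b->q12 q6-a->q13 q6-b->q14 q7-a->q7 q7-b->q8 q8-a->q9 q8-b->q10 q9-a->q11 q9-b->q12 q10-a->q13 q10-b->q14 q11-a->q7 q11-b->q8 q12-a->q9 q12-b->q10 q13-a->q11 q13-b->q12 q14-a->q13 q14-b->q14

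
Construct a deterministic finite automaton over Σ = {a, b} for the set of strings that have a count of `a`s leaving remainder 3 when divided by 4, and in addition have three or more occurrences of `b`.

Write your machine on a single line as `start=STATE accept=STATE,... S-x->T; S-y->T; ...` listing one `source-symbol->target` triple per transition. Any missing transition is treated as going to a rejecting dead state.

start=q0; accept=q17,q19; q0-a->q1; q0-b->q2; q1-a->q3; q1-b->q4; q2-a->q4; q2-b->q5; q3-a->q6; q3-b->q7; q4-a->q7; q4-b->q8; q5-a->q8; q5-b->q9; q6-a->q0; q6-b->q10; q7-a->q10; q7-b->q11; q8-a->q11; q8-b->q12; q9-a->q12; q9-b->q13; q10-a->q2; q10-b->q14; q11-a->q14; q11-b->q15; q12-a->q15; q12-b->q16; q13-a->q16; q13-b->q13; q14-a->q5; q14-b->q17; q15-a->q17; q15-b->q18; q16-a->q18; q16-b->q16; q17-a->q9; q17-b->q19; q18-a->q19; q18-b->q18; q19-a->q13; q19-b->q19

Build one automaton per condition and run them in lockstep. The first has 4 states tracking the count of `a`s modulo 4; the second has 5 states tracking the count of `b`s, saturating at 4. A product state is a pair (one from each), accepting exactly when both do.
With 20 states:
          a    b  
>  q0     q1   q2 
   q1     q3   q4 
   q2     q4   q5 
   q3     q6   q7 
   q4     q7   q8 
   q5     q8   q9 
   q6     q0  q10 
   q7    q10  q11 
   q8    q11  q12 
   q9    q12  q13 
   q10    q2  q14 
   q11   q14  q15 
   q12   q15  q16 
   q13   q16  q13 
   q14    q5  q17 
   q15   q17  q18 
   q16   q18  q16 
 * q17    q9  q19 
   q18   q19  q18 
 * q19   q13  q19 
(> = start, * = accepting)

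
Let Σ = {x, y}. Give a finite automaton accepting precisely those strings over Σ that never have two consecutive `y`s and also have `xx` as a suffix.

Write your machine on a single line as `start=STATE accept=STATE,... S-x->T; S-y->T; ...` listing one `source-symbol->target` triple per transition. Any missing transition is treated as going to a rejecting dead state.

start=S0; accept=S3; S0-x->S1; S0-y->S2; S1-x->S3; S1-y->S2; S2-x->S1; S2-y->S4; S3-x->S3; S3-y->S2; S4-x->S5; S4-y->S4; S5-x->S6; S5-y->S4; S6-x->S6; S6-y->S4

Handle the two conditions separately and then intersect. One (3 states) tracks partial matches of the forbidden pattern `yy`; the other (3 states) tracks how much of the suffix `xx` has currently been matched. Each combined state is a pair, one component from each; accept when both components accept.
        x   y  
>  S0   S1  S2 
   S1   S3  S2 
   S2   S1  S4 
 * S3   S3  S2 
   S4   S5  S4 
   S5   S6  S4 
   S6   S6  S4 
(> = start, * = accepting)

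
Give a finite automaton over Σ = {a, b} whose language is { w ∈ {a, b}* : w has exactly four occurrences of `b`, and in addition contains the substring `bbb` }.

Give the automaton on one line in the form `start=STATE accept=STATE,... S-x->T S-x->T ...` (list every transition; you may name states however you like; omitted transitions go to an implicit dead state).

Build one automaton per condition and run them in lockstep. One (6 states) tracks the count of `b`s, saturating at 5; the other (4 states) tracks whether and how much of `bbb` has been seen. Each combined state is a pair, one component from each; accept when both components accept. Equivalent product states are then merged.
A 9-state machine:
        a   b  
>  S0   S0  S1 
   S1   S2  S3 
   S2   S2  S4 
   S3   S5  S6 
   S4   S5  S7 
   S5   S5  S5 
   S6   S6  S8 
   S7   S5  S8 
 * S8   S8  S5 
(> = start, * = accepting)

start=S0 accept=S8 S0-a->S0 S0-b->S1 S1-a->S2 S1-b->S3 S2-a->S2 S2-b->S4 S3-a->S5 S3-b->S6 S4-a->S5 S4-b->S7 S5-a->S5 S5-b->S5 S6-a->S6 S6-b->S8 S7-a->S5 S7-b->S8 S8-a->S8 S8-b->S5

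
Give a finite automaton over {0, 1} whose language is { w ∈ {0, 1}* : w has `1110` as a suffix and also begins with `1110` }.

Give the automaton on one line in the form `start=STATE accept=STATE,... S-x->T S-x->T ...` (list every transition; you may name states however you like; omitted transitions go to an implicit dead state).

start=q0 accept=q8 q0-0->q1 q0-1->q2 q1-0->q1 q1-1->q3 q2-0->q1 q2-1->q4 q3-0->q1 q3-1->q5 q4-0->q1 q4-1->q6 q5-0->q1 q5-1->q7 q6-0->q8 q6-1->q7 q7-0->q9 q7-1->q7 q8-0->q10 q8-1->q11 q9-0->q1 q9-1->q3 q10-0->q10 q10-1->q11 q11-0->q10 q11-1->q12 q12-0->q10 q12-1->q13 q13-0->q8 q13-1->q13

Build one automaton per condition and run them in lockstep. One (5 states) tracks how much of the suffix `1110` has currently been matched; the other (6 states) tracks whether the input so far still matches the prefix `1110`. Each combined state is a pair, one component from each; accept when both components accept.
14 states suffice.
          0    1  
>  q0     q1   q2 
   q1     q1   q3 
   q2     q1   q4 
   q3     q1   q5 
   q4     q1   q6 
   q5     q1   q7 
   q6     q8   q7 
   q7     q9   q7 
 * q8    q10  q11 
   q9     q1   q3 
   q10   q10  q11 
   q11   q10  q12 
   q12   q10  q13 
   q13    q8  q13 
(> = start, * = accepting)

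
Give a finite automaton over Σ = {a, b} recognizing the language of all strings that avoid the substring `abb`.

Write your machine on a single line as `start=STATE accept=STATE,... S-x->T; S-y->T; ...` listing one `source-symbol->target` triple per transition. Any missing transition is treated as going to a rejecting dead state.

start=S0; accept=S0,S1,S2; S0-a->S1; S0-b->S0; S1-a->S1; S1-b->S2; S2-a->S1; S2-b->S3; S3-a->S3; S3-b->S3

This is the complement of 'contains `abb`'. Use the same substring-matching states — S0 through S3 holding how much of `abb` has just been matched — but flip the accepting set: everything except the trap S3 accepts.
4 states suffice.
        a   b  
>* S0   S1  S0 
 * S1   S1  S2 
 * S2   S1  S3 
   S3   S3  S3 
(> = start, * = accepting)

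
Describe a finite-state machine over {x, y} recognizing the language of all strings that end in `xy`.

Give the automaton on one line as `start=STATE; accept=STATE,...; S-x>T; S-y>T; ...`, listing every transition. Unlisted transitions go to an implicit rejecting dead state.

start=A; accept=C; A-x>B; A-y>A; B-x>B; B-y>C; C-x>B; C-y>A

Let each state record the length of the longest suffix of the input read so far that is also a prefix of `xy`. B means the last symbol is `x`; C means the last 2 symbols are `xy`. Accept only at C, where the string currently ends in `xy`.
       x  y 
>  A   B  A 
   B   B  C 
 * C   B  A 
(> = start, * = accepting)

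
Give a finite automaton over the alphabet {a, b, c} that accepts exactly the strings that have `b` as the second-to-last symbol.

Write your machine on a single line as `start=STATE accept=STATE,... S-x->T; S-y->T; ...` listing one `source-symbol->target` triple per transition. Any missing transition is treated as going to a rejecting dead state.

start=q0; accept=q7,q8,q9; q0-a->q1; q0-b->q2; q0-c->q3; q1-a->q4; q1-b->q5; q1-c->q6; q2-a->q7; q2-b->q8; q2-c->q9; q3-a->q10; q3-b->q11; q3-c->q12; q4-a->q4; q4-b->q5; q4-c->q6; q5-a->q7; q5-b->q8; q5-c->q9; q6-a->q10; q6-b->q11; q6-c->q12; q7-a->q4; q7-b->q5; q7-c->q6; q8-a->q7; q8-b->q8; q8-c->q9; q9-a->q10; q9-b->q11; q9-c->q12; q10-a->q4; q10-b->q5; q10-c->q6; q11-a->q7; q11-b->q8; q11-c->q9; q12-a->q10; q12-b->q11; q12-c->q12

Because acceptance depends on a position counted from the end, the machine has to buffer the most recent 2 symbols. Make each state the string of the last up-to-2 symbols read; on input `x` shift the window left and append `x`. Accept when the buffered window has length 2 and begins with `b`.
13 states suffice.
          a    b    c  
>  q0     q1   q2   q3 
   q1     q4   q5   q6 
   q2     q7   q8   q9 
   q3    q10  q11  q12 
   q4     q4   q5   q6 
   q5     q7   q8   q9 
   q6    q10  q11  q12 
 * q7     q4   q5   q6 
 * q8     q7   q8   q9 
 * q9    q10  q11  q12 
   q10    q4   q5   q6 
   q11    q7   q8   q9 
   q12   q10  q11  q12 
(> = start, * = accepting)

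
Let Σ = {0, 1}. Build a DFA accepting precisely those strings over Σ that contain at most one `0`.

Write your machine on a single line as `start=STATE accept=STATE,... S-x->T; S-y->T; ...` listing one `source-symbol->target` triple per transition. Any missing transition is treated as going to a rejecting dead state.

start=A; accept=A,B; A-0->B; A-1->A; B-0->C; B-1->B; C-0->C; C-1->C

Only the number of `0`s matters, and only up to 2. Make a chain A → B → C advanced by each `0` (with C absorbing); every other symbol self-loops. The accepting set is {A, B}.
3 states suffice.
       0  1 
>* A   B  A 
 * B   C  B 
   C   C  C 
(> = start, * = accepting)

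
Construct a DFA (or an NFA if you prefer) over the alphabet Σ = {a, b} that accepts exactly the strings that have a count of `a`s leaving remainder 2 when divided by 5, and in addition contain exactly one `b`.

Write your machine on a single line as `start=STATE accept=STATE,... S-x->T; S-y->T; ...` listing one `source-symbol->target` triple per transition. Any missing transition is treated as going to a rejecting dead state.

Run two small machines in parallel and take their product. One (5 states) tracks the count of `a`s modulo 5; the other (3 states) tracks the count of `b`s, saturating at 2. Each combined state is a pair, one component from each; accept when both components accept. After merging equivalent states the machine shrinks.
An 11-state machine:
          a    b  
>  q0     q1   q2 
   q1     q3   q4 
   q2     q4   q5 
   q3     q6   q7 
   q4     q7   q5 
   q5     q5   q5 
   q6     q8   q9 
 * q7     q9   q5 
   q8     q0  q10 
   q9    q10   q5 
   q10    q2   q5 
(> = start, * = accepting)

start=q0; accept=q7; q0-a->q1; q0-b->q2; q1-a->q3; q1-b->q4; q2-a->q4; q2-b->q5; q3-a->q6; q3-b->q7; q4-a->q7; q4-b->q5; q5-a->q5; q5-b->q5; q6-a->q8; q6-b->q9; q7-a->q9; q7-b->q5; q8-a->q0; q8-b->q10; q9-a->q10; q9-b->q5; q10-a->q2; q10-b->q5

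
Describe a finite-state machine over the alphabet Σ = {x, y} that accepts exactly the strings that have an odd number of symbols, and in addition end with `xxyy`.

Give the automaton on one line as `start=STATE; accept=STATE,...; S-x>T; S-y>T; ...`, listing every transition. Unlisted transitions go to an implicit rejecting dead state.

Handle the two conditions separately and then intersect. The first has 2 states tracking the input length modulo 2; the second has 5 states tracking how much of the suffix `xxyy` has currently been matched. A product state is a pair (one from each), accepting exactly when both do. Equivalent product states are then merged.
A 6-state machine:
        x   y  
>  S0   S1  S1 
   S1   S2  S0 
   S2   S3  S1 
   S3   S2  S4 
   S4   S1  S5 
 * S5   S2  S0 
(> = start, * = accepting)

start=S0; accept=S5; S0-x>S1; S0-y>S1; S1-x>S2; S1-y>S0; S2-x>S3; S2-y>S1; S3-x>S2; S3-y>S4; S4-x>S1; S4-y>S5; S5-x>S2; S5-y>S0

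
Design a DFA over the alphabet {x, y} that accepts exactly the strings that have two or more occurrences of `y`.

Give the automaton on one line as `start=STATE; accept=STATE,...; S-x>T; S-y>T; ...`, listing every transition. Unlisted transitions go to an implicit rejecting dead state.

Count `y`s, saturating at 3: states s0 through s2 mean 0 through 2 `y`s seen; s3 means more than 2. Each `y` increments (capped at s3); other symbols loop. Accept from {s2, s3}.
4 states suffice.
        x   y  
>  s0   s0  s1 
   s1   s1  s2 
 * s2   s2  s3 
 * s3   s3  s3 
(> = start, * = accepting)

start=s0; accept=s2,s3; s0-x>s0; s0-y>s1; s1-x>s1; s1-y>s2; s2-x>s2; s2-y>s3; s3-x>s3; s3-y>s3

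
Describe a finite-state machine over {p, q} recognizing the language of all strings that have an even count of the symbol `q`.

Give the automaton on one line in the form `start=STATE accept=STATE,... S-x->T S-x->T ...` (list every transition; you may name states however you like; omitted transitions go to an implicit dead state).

start=s0 accept=s0 s0-p->s0 s0-q->s1 s1-p->s1 s1-q->s0

Keep the running count of `q`s modulo 2: each `q` advances along the cycle s0 → s1 → s0 while other symbols loop. Accept at s0.
With 2 states:
        p   q  
>* s0   s0  s1 
   s1   s1  s0 
(> = start, * = accepting)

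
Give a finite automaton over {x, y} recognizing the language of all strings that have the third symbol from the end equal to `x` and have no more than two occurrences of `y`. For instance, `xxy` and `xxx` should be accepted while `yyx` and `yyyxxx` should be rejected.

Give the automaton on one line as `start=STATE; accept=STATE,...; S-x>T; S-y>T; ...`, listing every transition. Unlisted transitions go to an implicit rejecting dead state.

start=s0; accept=s7,s8,s9,s10,s15,s16,s17,s19; s0-x>s1; s0-y>s2; s1-x>s3; s1-y>s4; s2-x>s5; s2-y>s6; s3-x>s7; s3-y>s8; s4-x>s9; s4-y>s10; s5-x>s11; s5-y>s12; s6-x>s13; s6-y>s14; s7-x>s7; s7-y>s8; s8-x>s9; s8-y>s10; s9-x>s11; s9-y>s12; s10-x>s13; s10-y>s14; s11-x>s15; s11-y>s16; s12-x>s17; s12-y>s14; s13-x>s18; s13-y>s14; s14-x>s14; s14-y>s14; s15-x>s15; s15-y>s16; s16-x>s17; s16-y>s14; s17-x>s18; s17-y>s14; s18-x>s19; s18-y>s14; s19-x>s19; s19-y>s14

Build one automaton per condition and run them in lockstep. The first has 15 states tracking the last 3 symbols read; the second has 4 states tracking the count of `y`s, saturating at 3. A product state is a pair (one from each), accepting exactly when both do. After merging equivalent states the machine shrinks.
A 20-state machine:
          x    y  
>  s0     s1   s2 
   s1     s3   s4 
   s2     s5   s6 
   s3     s7   s8 
   s4     s9  s10 
   s5    s11  s12 
   s6    s13  s14 
 * s7     s7   s8 
 * s8     s9  s10 
 * s9    s11  s12 
 * s10   s13  s14 
   s11   s15  s16 
   s12   s17  s14 
   s13   s18  s14 
   s14   s14  s14 
 * s15   s15  s16 
 * s16   s17  s14 
 * s17   s18  s14 
   s18   s19  s14 
 * s19   s19  s14 
(> = start, * = accepting)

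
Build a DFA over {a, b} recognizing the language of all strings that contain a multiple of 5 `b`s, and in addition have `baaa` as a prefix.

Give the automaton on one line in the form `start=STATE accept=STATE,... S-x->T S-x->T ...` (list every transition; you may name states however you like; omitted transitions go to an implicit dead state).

start=S0 accept=S9 S0-a->S1 S0-b->S2 S1-a->S1 S1-b->S1 S2-a->S3 S2-b->S1 S3-a->S4 S3-b->S1 S4-a->S5 S4-b->S1 S5-a->S5 S5-b->S6 S6-a->S6 S6-b->S7 S7-a->S7 S7-b->S8 S8-a->S8 S8-b->S9 S9-a->S9 S9-b->S5

Run two small machines in parallel and take their product. One (5 states) tracks the count of `b`s modulo 5; the other (6 states) tracks whether the input so far still matches the prefix `baaa`. Each combined state is a pair, one component from each; accept when both components accept. After merging equivalent states the machine shrinks.
With 10 states:
        a   b  
>  S0   S1  S2 
   S1   S1  S1 
   S2   S3  S1 
   S3   S4  S1 
   S4   S5  S1 
   S5   S5  S6 
   S6   S6  S7 
   S7   S7  S8 
   S8   S8  S9 
 * S9   S9  S5 
(> = start, * = accepting)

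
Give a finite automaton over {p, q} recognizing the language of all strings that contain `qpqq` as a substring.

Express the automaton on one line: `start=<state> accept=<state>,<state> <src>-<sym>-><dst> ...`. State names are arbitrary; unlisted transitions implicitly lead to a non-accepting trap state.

start=A accept=E A-p->A A-q->B B-p->C B-q->B C-p->A C-q->D D-p->C D-q->E E-p->E E-q->E

States A..D record the length of the longest prefix of `qpqq` that matches the current input suffix. Reaching E means `qpqq` has been seen, and we stay there forever. Accept from E.
5 states suffice.
       p  q 
>  A   A  B 
   B   C  B 
   C   A  D 
   D   C  E 
 * E   E  E 
(> = start, * = accepting)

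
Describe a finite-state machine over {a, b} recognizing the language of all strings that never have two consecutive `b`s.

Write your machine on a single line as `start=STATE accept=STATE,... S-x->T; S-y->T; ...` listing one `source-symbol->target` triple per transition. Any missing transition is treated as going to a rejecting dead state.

start=S0; accept=S0,S1; S0-a->S0; S0-b->S1; S1-a->S0; S1-b->S2; S2-a->S2; S2-b->S2

This is the complement of 'contains `bb`'. Use the same substring-matching states — S0 through S2 holding how much of `bb` has just been matched — but flip the accepting set: everything except the trap S2 accepts.
        a   b  
>* S0   S0  S1 
 * S1   S0  S2 
   S2   S2  S2 
(> = start, * = accepting)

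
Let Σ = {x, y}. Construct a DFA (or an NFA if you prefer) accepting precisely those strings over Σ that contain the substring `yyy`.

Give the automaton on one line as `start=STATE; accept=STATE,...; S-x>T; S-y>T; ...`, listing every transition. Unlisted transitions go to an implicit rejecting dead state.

Track how much of `yyy` has been matched so far: state A is no progress, D is the absorbing accept state reached once `yyy` has occurred. Intermediate states record partial matches; on a mismatch, fall back to the longest reusable overlap.
4 states suffice.
       x  y 
>  A   A  B 
   B   A  C 
   C   A  D 
 * D   D  D 
(> = start, * = accepting)

start=A; accept=D; A-x>A; A-y>B; B-x>A; B-y>C; C-x>A; C-y>D; D-x>D; D-y>D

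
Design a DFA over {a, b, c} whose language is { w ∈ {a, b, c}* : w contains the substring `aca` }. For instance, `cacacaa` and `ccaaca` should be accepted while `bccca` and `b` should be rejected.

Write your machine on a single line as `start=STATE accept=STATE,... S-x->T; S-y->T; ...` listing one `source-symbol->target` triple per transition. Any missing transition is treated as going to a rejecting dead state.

start=S0; accept=S3; S0-a->S1; S0-b->S0; S0-c->S0; S1-a->S1; S1-b->S0; S1-c->S2; S2-a->S3; S2-b->S0; S2-c->S0; S3-a->S3; S3-b->S3; S3-c->S3

States S0..S2 record the length of the longest prefix of `aca` that matches the current input suffix. Reaching S3 means `aca` has been seen, and we stay there forever. Accept from S3.
        a   b   c  
>  S0   S1  S0  S0 
   S1   S1  S0  S2 
   S2   S3  S0  S0 
 * S3   S3  S3  S3 
(> = start, * = accepting)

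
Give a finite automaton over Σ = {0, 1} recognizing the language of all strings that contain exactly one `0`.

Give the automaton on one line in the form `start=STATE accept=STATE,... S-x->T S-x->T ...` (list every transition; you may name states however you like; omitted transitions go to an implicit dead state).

start=q0 accept=q1 q0-0->q1 q0-1->q0 q1-0->q2 q1-1->q1 q2-0->q2 q2-1->q2

Only the number of `0`s matters, and only up to 2. Make a chain q0 → q1 → q2 advanced by each `0` (with q2 absorbing); every other symbol self-loops. The accepting set is {q1}.
A 3-state machine:
        0   1  
>  q0   q1  q0 
 * q1   q2  q1 
   q2   q2  q2 
(> = start, * = accepting)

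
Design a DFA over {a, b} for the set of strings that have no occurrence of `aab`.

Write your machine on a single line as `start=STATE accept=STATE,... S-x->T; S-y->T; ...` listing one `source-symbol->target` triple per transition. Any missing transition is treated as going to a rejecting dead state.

start=s0; accept=s0,s1,s2; s0-a->s1; s0-b->s0; s1-a->s2; s1-b->s0; s2-a->s2; s2-b->s3; s3-a->s3; s3-b->s3

This is the complement of 'contains `aab`'. Use the same substring-matching states — s0 through s3 holding how much of `aab` has just been matched — but flip the accepting set: everything except the trap s3 accepts.
        a   b  
>* s0   s1  s0 
 * s1   s2  s0 
 * s2   s2  s3 
   s3   s3  s3 
(> = start, * = accepting)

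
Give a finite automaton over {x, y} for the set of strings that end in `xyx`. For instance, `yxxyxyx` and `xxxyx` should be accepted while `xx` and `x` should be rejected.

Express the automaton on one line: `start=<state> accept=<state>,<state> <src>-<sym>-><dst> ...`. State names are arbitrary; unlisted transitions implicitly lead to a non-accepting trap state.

start=s0 accept=s3 s0-x->s1 s0-y->s0 s1-x->s1 s1-y->s2 s2-x->s3 s2-y->s0 s3-x->s1 s3-y->s2

Remember how much of `xyx` the current input suffix matches. State s0 means no match yet; s1 means the last symbol is `x`; s2 means the last 2 symbols are `xy`; s3 means the last 3 symbols are `xyx`. Only s3 accepts. On a mismatch, fall back to the longest proper suffix that is still a prefix of `xyx`.
A 4-state machine:
        x   y  
>  s0   s1  s0 
   s1   s1  s2 
   s2   s3  s0 
 * s3   s1  s2 
(> = start, * = accepting)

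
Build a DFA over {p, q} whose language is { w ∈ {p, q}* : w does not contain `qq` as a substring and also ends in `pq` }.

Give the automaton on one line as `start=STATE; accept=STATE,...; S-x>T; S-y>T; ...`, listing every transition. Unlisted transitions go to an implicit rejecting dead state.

start=s0; accept=s3; s0-p>s1; s0-q>s2; s1-p>s1; s1-q>s3; s2-p>s1; s2-q>s4; s3-p>s1; s3-q>s4; s4-p>s4; s4-q>s4

Handle the two conditions separately and then intersect. One (3 states) tracks partial matches of the forbidden pattern `qq`; the other (3 states) tracks how much of the suffix `pq` has currently been matched. Each combined state is a pair, one component from each; accept when both components accept. After merging equivalent states the machine shrinks.
A 5-state machine:
        p   q  
>  s0   s1  s2 
   s1   s1  s3 
   s2   s1  s4 
 * s3   s1  s4 
   s4   s4  s4 
(> = start, * = accepting)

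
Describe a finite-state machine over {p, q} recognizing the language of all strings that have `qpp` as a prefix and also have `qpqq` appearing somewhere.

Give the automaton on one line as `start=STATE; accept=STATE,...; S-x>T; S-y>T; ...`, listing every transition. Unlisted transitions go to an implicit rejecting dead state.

Build one automaton per condition and run them in lockstep. The first has 5 states tracking whether the input so far still matches the prefix `qpp`; the second has 5 states tracking whether and how much of `qpqq` has been seen. A product state is a pair (one from each), accepting exactly when both do.
A 13-state machine:
          p    q  
>  s0     s1   s2 
   s1     s1   s3 
   s2     s4   s3 
   s3     s5   s3 
   s4     s6   s7 
   s5     s1   s7 
   s6     s6   s8 
   s7     s5   s9 
   s8    s10   s8 
   s9     s9   s9 
   s10    s6  s11 
   s11   s10  s12 
 * s12   s12  s12 
(> = start, * = accepting)

start=s0; accept=s12; s0-p>s1; s0-q>s2; s1-p>s1; s1-q>s3; s2-p>s4; s2-q>s3; s3-p>s5; s3-q>s3; s4-p>s6; s4-q>s7; s5-p>s1; s5-q>s7; s6-p>s6; s6-q>s8; s7-p>s5; s7-q>s9; s8-p>s10; s8-q>s8; s9-p>s9; s9-q>s9; s10-p>s6; s10-q>s11; s11-p>s10; s11-q>s12; s12-p>s12; s12-q>s12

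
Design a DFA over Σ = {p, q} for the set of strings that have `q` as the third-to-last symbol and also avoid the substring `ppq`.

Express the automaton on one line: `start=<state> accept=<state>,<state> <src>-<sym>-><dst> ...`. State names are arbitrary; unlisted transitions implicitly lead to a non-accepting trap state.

start=s0 accept=s11,s12,s13,s14 s0-p->s1 s0-q->s2 s1-p->s3 s1-q->s4 s2-p->s5 s2-q->s6 s3-p->s7 s3-q->s8 s4-p->s9 s4-q->s10 s5-p->s11 s5-q->s12 s6-p->s13 s6-q->s14 s7-p->s7 s7-q->s8 s8-p->s15 s8-q->s16 s9-p->s11 s9-q->s12 s10-p->s13 s10-q->s14 s11-p->s7 s11-q->s8 s12-p->s9 s12-q->s10 s13-p->s11 s13-q->s12 s14-p->s13 s14-q->s14 s15-p->s17 s15-q->s18 s16-p->s19 s16-q->s20 s17-p->s21 s17-q->s8 s18-p->s15 s18-q->s16 s19-p->s17 s19-q->s18 s20-p->s19 s20-q->s20 s21-p->s21 s21-q->s8

Build one automaton per condition and run them in lockstep. One (15 states) tracks the last 3 symbols read; the other (4 states) tracks partial matches of the forbidden pattern `ppq`. Each combined state is a pair, one component from each; accept when both components accept.
          p    q  
>  s0     s1   s2 
   s1     s3   s4 
   s2     s5   s6 
   s3     s7   s8 
   s4     s9  s10 
   s5    s11  s12 
   s6    s13  s14 
   s7     s7   s8 
   s8    s15  s16 
   s9    s11  s12 
   s10   s13  s14 
 * s11    s7   s8 
 * s12    s9  s10 
 * s13   s11  s12 
 * s14   s13  s14 
   s15   s17  s18 
   s16   s19  s20 
   s17   s21   s8 
   s18   s15  s16 
   s19   s17  s18 
   s20   s19  s20 
   s21   s21   s8 
(> = start, * = accepting)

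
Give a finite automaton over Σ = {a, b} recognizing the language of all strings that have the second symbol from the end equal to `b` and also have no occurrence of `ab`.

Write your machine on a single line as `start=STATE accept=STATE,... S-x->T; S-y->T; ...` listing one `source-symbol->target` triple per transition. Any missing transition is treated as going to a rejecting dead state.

start=q0; accept=q3,q4; q0-a->q1; q0-b->q2; q1-a->q1; q1-b->q1; q2-a->q3; q2-b->q4; q3-a->q1; q3-b->q1; q4-a->q3; q4-b->q4

Run two small machines in parallel and take their product. One (7 states) tracks the last 2 symbols read; the other (3 states) tracks partial matches of the forbidden pattern `ab`. Each combined state is a pair, one component from each; accept when both components accept. Equivalent product states are then merged.
5 states suffice.
        a   b  
>  q0   q1  q2 
   q1   q1  q1 
   q2   q3  q4 
 * q3   q1  q1 
 * q4   q3  q4 
(> = start, * = accepting)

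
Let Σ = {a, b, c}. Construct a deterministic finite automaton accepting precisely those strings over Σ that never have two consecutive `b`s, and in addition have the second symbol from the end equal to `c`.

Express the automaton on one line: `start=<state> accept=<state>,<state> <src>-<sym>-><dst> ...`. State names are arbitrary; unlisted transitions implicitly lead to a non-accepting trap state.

Handle the two conditions separately and then intersect. The first has 3 states tracking partial matches of the forbidden pattern `bb`; the second has 13 states tracking the last 2 symbols read. A product state is a pair (one from each), accepting exactly when both do. After merging equivalent states the machine shrinks.
7 states suffice.
        a   b   c  
>  s0   s0  s1  s2 
   s1   s0  s3  s2 
   s2   s4  s5  s6 
   s3   s3  s3  s3 
 * s4   s0  s1  s2 
 * s5   s0  s3  s2 
 * s6   s4  s5  s6 
(> = start, * = accepting)

start=s0 accept=s4,s5,s6 s0-a->s0 s0-b->s1 s0-c->s2 s1-a->s0 s1-b->s3 s1-c->s2 s2-a->s4 s2-b->s5 s2-c->s6 s3-a->s3 s3-b->s3 s3-c->s3 s4-a->s0 s4-b->s1 s4-c->s2 s5-a->s0 s5-b->s3 s5-c->s2 s6-a->s4 s6-b->s5 s6-c->s6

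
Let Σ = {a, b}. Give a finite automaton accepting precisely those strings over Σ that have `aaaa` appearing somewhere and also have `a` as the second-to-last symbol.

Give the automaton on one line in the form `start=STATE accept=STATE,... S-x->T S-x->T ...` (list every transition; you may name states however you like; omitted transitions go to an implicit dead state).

Run two small machines in parallel and take their product. The first has 5 states tracking whether and how much of `aaaa` has been seen; the second has 7 states tracking the last 2 symbols read. A product state is a pair (one from each), accepting exactly when both do. Minimizing collapses redundant product states.
        a   b  
>  S0   S1  S0 
   S1   S2  S0 
   S2   S3  S0 
   S3   S4  S0 
 * S4   S4  S5 
 * S5   S6  S7 
   S6   S4  S5 
   S7   S6  S7 
(> = start, * = accepting)

start=S0 accept=S4,S5 S0-a->S1 S0-b->S0 S1-a->S2 S1-b->S0 S2-a->S3 S2-b->S0 S3-a->S4 S3-b->S0 S4-a->S4 S4-b->S5 S5-a->S6 S5-b->S7 S6-a->S4 S6-b->S5 S7-a->S6 S7-b->S7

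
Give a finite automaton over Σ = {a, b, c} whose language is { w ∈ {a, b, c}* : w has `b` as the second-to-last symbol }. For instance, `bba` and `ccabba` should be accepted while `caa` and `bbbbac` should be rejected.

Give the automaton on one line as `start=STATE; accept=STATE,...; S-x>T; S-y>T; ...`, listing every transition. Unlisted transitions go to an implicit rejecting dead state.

Because acceptance depends on a position counted from the end, the machine has to buffer the most recent 2 symbols. Make each state the string of the last up-to-2 symbols read; on input `x` shift the window left and append `x`. Accept when the buffered window has length 2 and begins with `b`.
A 13-state machine:
          a    b    c  
>  s0     s1   s2   s3 
   s1     s4   s5   s6 
   s2     s7   s8   s9 
   s3    s10  s11  s12 
   s4     s4   s5   s6 
   s5     s7   s8   s9 
   s6    s10  s11  s12 
 * s7     s4   s5   s6 
 * s8     s7   s8   s9 
 * s9    s10  s11  s12 
   s10    s4   s5   s6 
   s11    s7   s8   s9 
   s12   s10  s11  s12 
(> = start, * = accepting)

start=s0; accept=s7,s8,s9; s0-a>s1; s0-b>s2; s0-c>s3; s1-a>s4; s1-b>s5; s1-c>s6; s2-a>s7; s2-b>s8; s2-c>s9; s3-a>s10; s3-b>s11; s3-c>s12; s4-a>s4; s4-b>s5; s4-c>s6; s5-a>s7; s5-b>s8; s5-c>s9; s6-a>s10; s6-b>s11; s6-c>s12; s7-a>s4; s7-b>s5; s7-c>s6; s8-a>s7; s8-b>s8; s8-c>s9; s9-a>s10; s9-b>s11; s9-c>s12; s10-a>s4; s10-b>s5; s10-c>s6; s11-a>s7; s11-b>s8; s11-c>s9; s12-a>s10; s12-b>s11; s12-c>s12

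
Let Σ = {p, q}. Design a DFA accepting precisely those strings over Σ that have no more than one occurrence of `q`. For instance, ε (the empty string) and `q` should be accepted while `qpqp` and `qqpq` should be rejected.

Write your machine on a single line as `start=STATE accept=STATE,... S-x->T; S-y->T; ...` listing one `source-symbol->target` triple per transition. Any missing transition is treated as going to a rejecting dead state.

start=s0; accept=s0,s1; s0-p->s0; s0-q->s1; s1-p->s1; s1-q->s2; s2-p->s2; s2-q->s2

Count `q`s, saturating at 2: state s0 means no `q` yet, s1 means one `q` seen, s2 means more than one. Each `q` increments (capped at s2); other symbols loop. Accept from {s0, s1}.
A 3-state machine:
        p   q  
>* s0   s0  s1 
 * s1   s1  s2 
   s2   s2  s2 
(> = start, * = accepting)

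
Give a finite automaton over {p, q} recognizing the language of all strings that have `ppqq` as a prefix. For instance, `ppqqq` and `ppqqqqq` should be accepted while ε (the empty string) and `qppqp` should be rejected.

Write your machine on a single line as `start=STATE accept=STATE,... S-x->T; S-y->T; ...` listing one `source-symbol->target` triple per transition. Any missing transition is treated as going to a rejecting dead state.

Check the first 4 symbols one by one: A through D record how many have matched `ppqq` so far; any wrong symbol goes to the dead state F. After all 4 match we enter the accepting sink E.
With 6 states:
       p  q 
>  A   B  F 
   B   C  F 
   C   F  D 
   D   F  E 
 * E   E  E 
   F   F  F 
(> = start, * = accepting)

start=A; accept=E; A-p->B; A-q->F; B-p->C; B-q->F; C-p->F; C-q->D; D-p->F; D-q->E; E-p->E; E-q->E; F-p->F; F-q->F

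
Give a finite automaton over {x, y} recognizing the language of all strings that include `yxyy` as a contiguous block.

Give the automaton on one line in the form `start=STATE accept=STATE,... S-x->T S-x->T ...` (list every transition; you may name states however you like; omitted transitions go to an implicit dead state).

Track how much of `yxyy` has been matched so far: state q0 is no progress, q4 is the absorbing accept state reached once `yxyy` has occurred. Intermediate states record partial matches; on a mismatch, fall back to the longest reusable overlap.
A 5-state machine:
        x   y  
>  q0   q0  q1 
   q1   q2  q1 
   q2   q0  q3 
   q3   q2  q4 
 * q4   q4  q4 
(> = start, * = accepting)

start=q0 accept=q4 q0-x->q0 q0-y->q1 q1-x->q2 q1-y->q1 q2-x->q0 q2-y->q3 q3-x->q2 q3-y->q4 q4-x->q4 q4-y->q4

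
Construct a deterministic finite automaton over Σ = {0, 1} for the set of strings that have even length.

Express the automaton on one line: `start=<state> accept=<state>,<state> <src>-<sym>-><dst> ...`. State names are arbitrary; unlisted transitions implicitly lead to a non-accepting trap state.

Count input length modulo 2: every symbol advances one step around the cycle S0 → S1 → S0. Accept at S0.
2 states suffice.
        0   1  
>* S0   S1  S1 
   S1   S0  S0 
(> = start, * = accepting)

start=S0 accept=S0 S0-0->S1 S0-1->S1 S1-0->S0 S1-1->S0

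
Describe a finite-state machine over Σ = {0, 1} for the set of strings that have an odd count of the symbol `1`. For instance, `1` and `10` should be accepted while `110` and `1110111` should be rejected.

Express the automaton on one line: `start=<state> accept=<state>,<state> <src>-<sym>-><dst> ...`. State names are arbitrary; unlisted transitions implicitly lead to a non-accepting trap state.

start=S0 accept=S1 S0-0->S0 S0-1->S1 S1-0->S1 S1-1->S0

Keep the running count of `1`s modulo 2: each `1` advances along the cycle S0 → S1 → S0 while other symbols loop. Accept at S1.
A 2-state machine:
        0   1  
>  S0   S0  S1 
 * S1   S1  S0 
(> = start, * = accepting)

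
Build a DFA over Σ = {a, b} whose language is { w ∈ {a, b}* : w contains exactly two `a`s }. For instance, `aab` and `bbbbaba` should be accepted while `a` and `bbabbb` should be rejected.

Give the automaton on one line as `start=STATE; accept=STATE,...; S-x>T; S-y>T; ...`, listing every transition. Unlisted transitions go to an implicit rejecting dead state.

start=q0; accept=q2; q0-a>q1; q0-b>q0; q1-a>q2; q1-b>q1; q2-a>q3; q2-b>q2; q3-a>q3; q3-b>q3

Count `a`s, saturating at 3: states q0 through q2 mean 0 through 2 `a`s seen; q3 means more than 2. Each `a` increments (capped at q3); other symbols loop. Accept from {q2}.
        a   b  
>  q0   q1  q0 
   q1   q2  q1 
 * q2   q3  q2 
   q3   q3  q3 
(> = start, * = accepting)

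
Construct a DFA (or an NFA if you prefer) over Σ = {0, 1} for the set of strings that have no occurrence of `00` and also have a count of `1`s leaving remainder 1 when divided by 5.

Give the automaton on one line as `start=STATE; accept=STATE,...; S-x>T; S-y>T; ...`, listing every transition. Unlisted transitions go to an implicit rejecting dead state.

start=s0; accept=s2,s4; s0-0>s1; s0-1>s2; s1-0>s3; s1-1>s2; s2-0>s4; s2-1>s5; s3-0>s3; s3-1>s6; s4-0>s6; s4-1>s5; s5-0>s7; s5-1>s8; s6-0>s6; s6-1>s9; s7-0>s9; s7-1>s8; s8-0>s10; s8-1>s11; s9-0>s9; s9-1>s12; s10-0>s12; s10-1>s11; s11-0>s13; s11-1>s0; s12-0>s12; s12-1>s14; s13-0>s14; s13-1>s0; s14-0>s14; s14-1>s3

Handle the two conditions separately and then intersect. One (3 states) tracks partial matches of the forbidden pattern `00`; the other (5 states) tracks the count of `1`s modulo 5. Each combined state is a pair, one component from each; accept when both components accept.
15 states suffice.
          0    1  
>  s0     s1   s2 
   s1     s3   s2 
 * s2     s4   s5 
   s3     s3   s6 
 * s4     s6   s5 
   s5     s7   s8 
   s6     s6   s9 
   s7     s9   s8 
   s8    s10  s11 
   s9     s9  s12 
   s10   s12  s11 
   s11   s13   s0 
   s12   s12  s14 
   s13   s14   s0 
   s14   s14   s3 
(> = start, * = accepting)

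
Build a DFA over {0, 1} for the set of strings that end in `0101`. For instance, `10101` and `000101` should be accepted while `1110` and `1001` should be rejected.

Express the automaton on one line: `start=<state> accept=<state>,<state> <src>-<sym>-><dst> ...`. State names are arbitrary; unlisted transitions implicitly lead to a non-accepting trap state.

Remember how much of `0101` the current input suffix matches. State A means no match yet; B means the last symbol is `0`; C means the last 2 symbols are `01`; D means the last 3 symbols are `010`; E means the last 4 symbols are `0101`. Only E accepts. On a mismatch, fall back to the longest proper suffix that is still a prefix of `0101`.
5 states suffice.
       0  1 
>  A   B  A 
   B   B  C 
   C   D  A 
   D   B  E 
 * E   D  A 
(> = start, * = accepting)

start=A accept=E A-0->B A-1->A B-0->B B-1->C C-0->D C-1->A D-0->B D-1->E E-0->D E-1->A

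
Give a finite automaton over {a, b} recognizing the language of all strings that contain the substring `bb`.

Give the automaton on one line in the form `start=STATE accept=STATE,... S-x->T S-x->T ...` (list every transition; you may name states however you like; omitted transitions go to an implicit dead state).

States s0..s1 record the length of the longest prefix of `bb` that matches the current input suffix. Reaching s2 means `bb` has been seen, and we stay there forever. Accept from s2.
        a   b  
>  s0   s0  s1 
   s1   s0  s2 
 * s2   s2  s2 
(> = start, * = accepting)

start=s0 accept=s2 s0-a->s0 s0-b->s1 s1-a->s0 s1-b->s2 s2-a->s2 s2-b->s2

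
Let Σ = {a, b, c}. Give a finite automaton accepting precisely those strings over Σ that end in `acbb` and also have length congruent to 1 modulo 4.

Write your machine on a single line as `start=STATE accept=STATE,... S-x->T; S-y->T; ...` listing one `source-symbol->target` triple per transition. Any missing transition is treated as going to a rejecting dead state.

Handle the two conditions separately and then intersect. One (5 states) tracks how much of the suffix `acbb` has currently been matched; the other (4 states) tracks the input length modulo 4. Each combined state is a pair, one component from each; accept when both components accept.
          a    b    c  
>  s0     s1   s2   s2 
   s1     s3   s4   s5 
   s2     s3   s4   s4 
   s3     s6   s7   s8 
   s4     s6   s7   s7 
   s5     s6   s9   s7 
   s6    s10   s0  s11 
   s7    s10   s0   s0 
   s8    s10  s12   s0 
   s9    s10  s13   s0 
   s10    s1   s2  s14 
   s11    s1  s15   s2 
   s12    s1  s16   s2 
   s13    s1   s2   s2 
   s14    s3  s17   s4 
   s15    s3  s18   s4 
 * s16    s3   s4   s4 
   s17    s6  s19   s7 
   s18    s6   s7   s7 
   s19   s10   s0   s0 
(> = start, * = accepting)

start=s0; accept=s16; s0-a->s1; s0-b->s2; s0-c->s2; s1-a->s3; s1-b->s4; s1-c->s5; s2-a->s3; s2-b->s4; s2-c->s4; s3-a->s6; s3-b->s7; s3-c->s8; s4-a->s6; s4-b->s7; s4-c->s7; s5-a->s6; s5-b->s9; s5-c->s7; s6-a->s10; s6-b->s0; s6-c->s11; s7-a->s10; s7-b->s0; s7-c->s0; s8-a->s10; s8-b->s12; s8-c->s0; s9-a->s10; s9-b->s13; s9-c->s0; s10-a->s1; s10-b->s2; s10-c->s14; s11-a->s1; s11-b->s15; s11-c->s2; s12-a->s1; s12-b->s16; s12-c->s2; s13-a->s1; s13-b->s2; s13-c->s2; s14-a->s3; s14-b->s17; s14-c->s4; s15-a->s3; s15-b->s18; s15-c->s4; s16-a->s3; s16-b->s4; s16-c->s4; s17-a->s6; s17-b->s19; s17-c->s7; s18-a->s6; s18-b->s7; s18-c->s7; s19-a->s10; s19-b->s0; s19-c->s0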